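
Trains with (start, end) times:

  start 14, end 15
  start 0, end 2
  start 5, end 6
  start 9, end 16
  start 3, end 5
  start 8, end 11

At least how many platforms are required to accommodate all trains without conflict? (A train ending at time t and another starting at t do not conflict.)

2

The answer is the maximum number of intervals overlapping at any instant.
starts: [0, 3, 5, 8, 9, 14]
ends:   [2, 5, 6, 11, 15, 16]
s0→1 e2→0 s3→1 e5→0 s5→1 e6→0 s8→1 s9→2  — peak 2.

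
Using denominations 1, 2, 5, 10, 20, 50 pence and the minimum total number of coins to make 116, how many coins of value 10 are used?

Greedy: take as many of the largest coin as possible, then repeat with the remainder.
116 = 2×50 + 1×10 + 1×5 + 1×1
Count of 10: 1

1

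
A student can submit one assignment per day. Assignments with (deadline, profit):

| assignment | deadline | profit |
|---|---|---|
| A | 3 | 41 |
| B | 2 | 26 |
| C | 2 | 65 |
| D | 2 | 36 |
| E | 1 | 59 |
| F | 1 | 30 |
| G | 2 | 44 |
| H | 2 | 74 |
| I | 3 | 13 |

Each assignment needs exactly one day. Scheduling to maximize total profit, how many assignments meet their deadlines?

3

Sort by profit descending; place each in the latest free slot ≤ its deadline.
Profit order: H=74 C=65 E=59 G=44 A=41 D=36 F=30 B=26 I=13
Assign: H→slot 2, C→slot 1, E skipped, G skipped, A→slot 3, D skipped, F skipped, B skipped, I skipped.
Slots: [1:C] [2:H] [3:A]
3 of 9 scheduled.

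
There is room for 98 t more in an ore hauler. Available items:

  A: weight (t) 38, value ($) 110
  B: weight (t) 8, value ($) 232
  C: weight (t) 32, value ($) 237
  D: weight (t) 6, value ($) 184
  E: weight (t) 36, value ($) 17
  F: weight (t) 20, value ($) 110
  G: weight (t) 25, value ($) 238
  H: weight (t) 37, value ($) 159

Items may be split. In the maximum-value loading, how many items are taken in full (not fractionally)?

Sort by value per unit weight and fill in that order.
Ratios (sorted): D 30.67, B 29.00, G 9.52, C 7.41, F 5.50, H 4.30, A 2.89, E 0.47
take D (6 @ 184); take B (8 @ 232); take G (25 @ 238); take C (32 @ 237); take F (20 @ 110); take 7/37 of H → 30.08. Capacity used 98/98.
5 item(s) taken whole; one partial (take 7/37 of H).

5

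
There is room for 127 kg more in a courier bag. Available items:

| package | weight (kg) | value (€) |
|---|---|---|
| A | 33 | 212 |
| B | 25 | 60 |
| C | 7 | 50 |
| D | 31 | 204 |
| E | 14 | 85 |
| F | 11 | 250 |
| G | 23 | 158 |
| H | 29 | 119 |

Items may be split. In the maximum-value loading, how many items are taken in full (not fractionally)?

Greedy by value/weight ratio, highest first.
Ratios (sorted): F 22.73, C 7.14, G 6.87, D 6.58, A 6.42, E 6.07, H 4.10, B 2.40
take F (11 @ 250); take C (7 @ 50); take G (23 @ 158); take D (31 @ 204); take A (33 @ 212); take E (14 @ 85); take 8/29 of H → 32.83. Capacity used 127/127.
6 item(s) taken whole; one partial (take 8/29 of H).

6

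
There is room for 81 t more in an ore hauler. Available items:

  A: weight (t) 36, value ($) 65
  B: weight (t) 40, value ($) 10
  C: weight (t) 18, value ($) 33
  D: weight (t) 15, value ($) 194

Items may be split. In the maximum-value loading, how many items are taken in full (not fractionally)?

3

Greedy by value/weight ratio, highest first.
Ratios (sorted): D 12.93, C 1.83, A 1.81, B 0.25
take D (15 @ 194); take C (18 @ 33); take A (36 @ 65); take 12/40 of B → 3.00. Capacity used 81/81.
3 item(s) taken whole; one partial (take 12/40 of B).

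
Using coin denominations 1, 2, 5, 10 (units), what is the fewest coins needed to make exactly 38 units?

6

38 = 3×10 + 1×5 + 1×2 + 1×1
Total coins = 3 + 1 + 1 + 1 = 6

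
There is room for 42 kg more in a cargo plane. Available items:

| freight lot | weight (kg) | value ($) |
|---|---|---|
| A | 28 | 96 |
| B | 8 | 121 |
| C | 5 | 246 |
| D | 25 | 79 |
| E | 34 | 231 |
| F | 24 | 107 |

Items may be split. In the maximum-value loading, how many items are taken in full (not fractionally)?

2

Ratios (sorted): C 49.20, B 15.12, E 6.79, F 4.46, A 3.43, D 3.16
take C (5 @ 246); take B (8 @ 121); take 29/34 of E → 197.03. Capacity used 42/42.
2 item(s) taken whole; one partial (take 29/34 of E).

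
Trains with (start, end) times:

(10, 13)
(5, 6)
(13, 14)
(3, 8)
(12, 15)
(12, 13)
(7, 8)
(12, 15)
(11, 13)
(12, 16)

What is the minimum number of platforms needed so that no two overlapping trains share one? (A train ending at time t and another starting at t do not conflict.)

6

The answer is the maximum number of intervals overlapping at any instant.
starts: [3, 5, 7, 10, 11, 12, 12, 12, 12, 13]
ends:   [6, 8, 8, 13, 13, 13, 14, 15, 15, 16]
s3→1 s5→2 e6→1 s7→2 e8→1 e8→0 s10→1 s11→2 s12→3 s12→4 s12→5 s12→6  — peak 6.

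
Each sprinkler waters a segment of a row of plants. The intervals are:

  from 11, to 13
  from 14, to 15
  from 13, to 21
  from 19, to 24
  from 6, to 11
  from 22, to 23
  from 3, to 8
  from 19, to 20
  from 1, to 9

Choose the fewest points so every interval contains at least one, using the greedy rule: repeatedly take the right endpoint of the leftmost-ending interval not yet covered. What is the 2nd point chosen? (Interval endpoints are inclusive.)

13

By right end: [3,8]  [1,9]  [6,11]  [11,13]  [14,15]  [19,20]  [13,21]  [22,23]  [19,24]
[3,8] uncovered → point at 8; [11,13] uncovered → point at 13; [14,15] uncovered → point at 15; [19,20] uncovered → point at 20; [22,23] uncovered → point at 23.
Points: 8, 13, 15, 20, 23 (5 total).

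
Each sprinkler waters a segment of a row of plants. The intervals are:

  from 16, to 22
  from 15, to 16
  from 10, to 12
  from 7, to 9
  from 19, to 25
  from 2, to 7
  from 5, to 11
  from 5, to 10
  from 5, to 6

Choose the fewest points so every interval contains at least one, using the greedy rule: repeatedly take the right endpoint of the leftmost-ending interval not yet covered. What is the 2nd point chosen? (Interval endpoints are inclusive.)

Sort by right endpoint; whenever an interval is uncovered, place a point at its right end.
By right end: [5,6]  [2,7]  [7,9]  [5,10]  [5,11]  [10,12]  [15,16]  [16,22]  [19,25]
[5,6] uncovered → point at 6; [7,9] uncovered → point at 9; [10,12] uncovered → point at 12; [15,16] uncovered → point at 16; [19,25] uncovered → point at 25.
Points: 6, 9, 12, 16, 25 (5 total).

9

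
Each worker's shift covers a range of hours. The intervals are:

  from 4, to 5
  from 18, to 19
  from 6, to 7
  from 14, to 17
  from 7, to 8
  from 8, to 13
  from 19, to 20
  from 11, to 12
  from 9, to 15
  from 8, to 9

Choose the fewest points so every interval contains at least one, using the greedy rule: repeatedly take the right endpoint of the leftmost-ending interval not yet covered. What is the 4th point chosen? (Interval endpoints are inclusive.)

Sorted: [4,5] [6,7] [7,8] [8,9] [11,12] [8,13] [9,15] [14,17] [18,19] [19,20]
{[4,5]} hit by 5; {[6,7],[7,8]} hit by 7; {[8,9]} hit by 9; {[11,12],[8,13],[9,15]} hit by 12; {[14,17]} hit by 17; {[18,19],[19,20]} hit by 19.
Points: 5, 7, 9, 12, 17, 19 (6 total).

12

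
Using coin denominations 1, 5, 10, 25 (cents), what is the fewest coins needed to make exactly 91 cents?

91 − 3×25→16 − 1×10→6 − 1×5→1 − 1×1→0
Total coins = 3 + 1 + 1 + 1 = 6

6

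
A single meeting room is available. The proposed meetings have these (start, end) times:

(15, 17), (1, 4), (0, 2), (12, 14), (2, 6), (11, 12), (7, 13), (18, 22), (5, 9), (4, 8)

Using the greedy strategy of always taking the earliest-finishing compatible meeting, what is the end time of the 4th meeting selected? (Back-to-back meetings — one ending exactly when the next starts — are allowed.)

Sorted by end: (0,2)  (1,4)  (2,6)  (4,8)  (5,9)  (11,12)  (7,13)  (12,14)  (15,17)  (18,22)
take (0,2); take (2,6); skip (5,9); take (11,12); take (12,14); take (15,17); take (18,22).
Selected: (0,2) (2,6) (11,12) (12,14) (15,17) (18,22)

14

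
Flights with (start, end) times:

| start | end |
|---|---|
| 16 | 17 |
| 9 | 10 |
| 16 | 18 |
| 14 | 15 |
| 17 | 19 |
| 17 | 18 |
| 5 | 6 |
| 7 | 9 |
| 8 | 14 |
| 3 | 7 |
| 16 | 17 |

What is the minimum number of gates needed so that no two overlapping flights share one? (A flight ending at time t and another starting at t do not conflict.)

3

Events (time:±→running): 3:+→1 5:+→2 6:-→1 7:-→0 7:+→1 8:+→2 9:-→1 9:+→2 10:-→1 14:-→0 14:+→1 15:-→0 16:+→1 16:+→2 16:+→3 … peak 3.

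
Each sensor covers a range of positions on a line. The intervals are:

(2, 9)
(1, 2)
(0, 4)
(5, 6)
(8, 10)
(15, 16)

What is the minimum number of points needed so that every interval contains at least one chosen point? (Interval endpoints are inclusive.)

4

Sorted: [1,2] [0,4] [5,6] [2,9] [8,10] [15,16]
{[1,2],[0,4]} hit by 2; {[5,6],[2,9]} hit by 6; {[8,10]} hit by 10; {[15,16]} hit by 16.
Points: 2, 6, 10, 16 (4 total).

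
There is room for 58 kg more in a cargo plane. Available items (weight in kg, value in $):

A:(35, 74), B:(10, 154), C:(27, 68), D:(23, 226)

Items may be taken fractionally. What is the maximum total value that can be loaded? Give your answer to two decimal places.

442.96

Greedy by value/weight ratio, highest first.
Order: B (154/10=15.40) > D (226/23=9.83) > C (68/27=2.52) > A (74/35=2.11)
Fill: take B (10 @ 154) → take D (23 @ 226) → take 25/27 of C → 62.96; 58/58 used.
Total value = 442.96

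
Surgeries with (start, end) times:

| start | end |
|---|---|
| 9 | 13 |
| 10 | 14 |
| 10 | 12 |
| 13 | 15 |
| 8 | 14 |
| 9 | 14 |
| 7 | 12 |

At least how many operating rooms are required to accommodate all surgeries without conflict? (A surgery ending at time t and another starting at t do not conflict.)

6

The answer is the maximum number of intervals overlapping at any instant.
starts: [7, 8, 9, 9, 10, 10, 13]
ends:   [12, 12, 13, 14, 14, 14, 15]
s7→1 s8→2 s9→3 s9→4 s10→5 s10→6  — peak 6.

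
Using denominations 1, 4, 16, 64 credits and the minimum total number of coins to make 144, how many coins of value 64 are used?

2

144 − 2×64→16 − 1×16→0
Count of 64: 2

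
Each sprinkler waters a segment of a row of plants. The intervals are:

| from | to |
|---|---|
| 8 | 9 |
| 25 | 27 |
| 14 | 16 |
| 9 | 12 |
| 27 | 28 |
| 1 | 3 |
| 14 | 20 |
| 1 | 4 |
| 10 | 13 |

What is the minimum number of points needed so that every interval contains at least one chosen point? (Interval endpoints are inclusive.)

Sorted: [1,3] [1,4] [8,9] [9,12] [10,13] [14,16] [14,20] [25,27] [27,28]
{[1,3],[1,4]} hit by 3; {[8,9],[9,12]} hit by 9; {[10,13]} hit by 13; {[14,16],[14,20]} hit by 16; {[25,27],[27,28]} hit by 27.
Points: 3, 9, 13, 16, 27 (5 total).

5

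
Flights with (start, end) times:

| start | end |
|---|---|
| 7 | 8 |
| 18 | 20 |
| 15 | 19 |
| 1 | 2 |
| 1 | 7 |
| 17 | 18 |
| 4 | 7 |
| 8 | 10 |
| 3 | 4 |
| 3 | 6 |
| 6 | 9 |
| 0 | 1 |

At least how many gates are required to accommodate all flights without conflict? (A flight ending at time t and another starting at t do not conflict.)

Events (time:±→running): 0:+→1 1:-→0 1:+→1 1:+→2 2:-→1 3:+→2 3:+→3 … peak 3.

3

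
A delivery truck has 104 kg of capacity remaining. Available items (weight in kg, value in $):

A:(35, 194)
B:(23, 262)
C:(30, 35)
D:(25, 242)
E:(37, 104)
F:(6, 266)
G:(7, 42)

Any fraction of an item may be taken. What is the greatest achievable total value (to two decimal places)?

1028.49

Sort by value per unit weight and fill in that order.
Order: F (266/6=44.33) > B (262/23=11.39) > D (242/25=9.68) > G (42/7=6.00) > A (194/35=5.54) > E (104/37=2.81) > C (35/30=1.17)
Fill: take F (6 @ 266) → take B (23 @ 262) → take D (25 @ 242) → take G (7 @ 42) → take A (35 @ 194) → take 8/37 of E → 22.49; 104/104 used.
Total value = 1028.49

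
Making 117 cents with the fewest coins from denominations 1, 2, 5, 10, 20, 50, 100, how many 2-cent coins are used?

117 = 1×100 + 1×10 + 1×5 + 1×2
Count of 2: 1

1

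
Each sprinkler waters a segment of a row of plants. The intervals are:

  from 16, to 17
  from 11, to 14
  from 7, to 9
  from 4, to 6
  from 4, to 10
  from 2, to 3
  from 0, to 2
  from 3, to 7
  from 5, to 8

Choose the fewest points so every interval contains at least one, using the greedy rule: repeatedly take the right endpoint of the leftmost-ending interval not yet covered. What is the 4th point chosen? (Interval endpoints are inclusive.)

14

Sorted: [0,2] [2,3] [4,6] [3,7] [5,8] [7,9] [4,10] [11,14] [16,17]
{[0,2],[2,3]} hit by 2; {[4,6],[3,7],[5,8]} hit by 6; {[7,9],[4,10]} hit by 9; {[11,14]} hit by 14; {[16,17]} hit by 17.
Points: 2, 6, 9, 14, 17 (5 total).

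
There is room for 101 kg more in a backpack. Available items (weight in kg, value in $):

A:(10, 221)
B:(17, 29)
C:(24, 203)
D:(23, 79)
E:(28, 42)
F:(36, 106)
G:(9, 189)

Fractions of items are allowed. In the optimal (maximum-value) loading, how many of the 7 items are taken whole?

Order: A (221/10=22.10) > G (189/9=21.00) > C (203/24=8.46) > D (79/23=3.43) > F (106/36=2.94) > B (29/17=1.71) > E (42/28=1.50)
Fill: take A (10 @ 221) → take G (9 @ 189) → take C (24 @ 203) → take D (23 @ 79) → take 35/36 of F → 103.06; 101/101 used.
4 item(s) taken whole; one partial (take 35/36 of F).

4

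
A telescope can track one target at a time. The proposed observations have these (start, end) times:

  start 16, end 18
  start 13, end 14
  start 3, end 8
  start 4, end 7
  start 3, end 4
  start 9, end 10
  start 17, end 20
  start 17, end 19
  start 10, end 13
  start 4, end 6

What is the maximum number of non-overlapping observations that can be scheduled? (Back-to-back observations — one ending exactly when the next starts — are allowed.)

By end time: (3,4), (4,6), (4,7), (3,8), (9,10), (10,13), (13,14), (16,18), (17,19), (17,20).
Pick (3,4); next start ≥ 4 → (4,6); next start ≥ 6 → (9,10); next start ≥ 10 → (10,13); next start ≥ 13 → (13,14); next start ≥ 14 → (16,18).
Selected 6 observations.

6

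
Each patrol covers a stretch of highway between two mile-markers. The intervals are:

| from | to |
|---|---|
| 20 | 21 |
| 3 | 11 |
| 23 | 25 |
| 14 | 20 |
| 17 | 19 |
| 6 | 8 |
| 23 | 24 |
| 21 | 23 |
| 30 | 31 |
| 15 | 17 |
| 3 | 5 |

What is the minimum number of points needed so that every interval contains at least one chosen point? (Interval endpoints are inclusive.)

6

Process intervals by earliest right end; each time one isn't hit yet, stab at its right endpoint.
Sorted: [3,5] [6,8] [3,11] [15,17] [17,19] [14,20] [20,21] [21,23] [23,24] [23,25] [30,31]
{[3,5]} hit by 5; {[6,8],[3,11]} hit by 8; {[15,17],[17,19],[14,20]} hit by 17; {[20,21],[21,23]} hit by 21; {[23,24],[23,25]} hit by 24; {[30,31]} hit by 31.
Points: 5, 8, 17, 21, 24, 31 (6 total).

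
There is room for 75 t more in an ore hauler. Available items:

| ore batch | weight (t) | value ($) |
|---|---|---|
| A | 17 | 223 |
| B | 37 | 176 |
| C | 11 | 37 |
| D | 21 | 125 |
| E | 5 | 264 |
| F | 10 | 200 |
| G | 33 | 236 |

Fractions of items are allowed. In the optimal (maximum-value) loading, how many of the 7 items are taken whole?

Sort by value per unit weight and fill in that order.
Order: E (264/5=52.80) > F (200/10=20.00) > A (223/17=13.12) > G (236/33=7.15) > D (125/21=5.95) > B (176/37=4.76) > C (37/11=3.36)
Fill: take E (5 @ 264) → take F (10 @ 200) → take A (17 @ 223) → take G (33 @ 236) → take 10/21 of D → 59.52; 75/75 used.
4 item(s) taken whole; one partial (take 10/21 of D).

4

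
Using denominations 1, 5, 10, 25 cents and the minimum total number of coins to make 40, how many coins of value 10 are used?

1

40 = 1×25 + 1×10 + 1×5
Count of 10: 1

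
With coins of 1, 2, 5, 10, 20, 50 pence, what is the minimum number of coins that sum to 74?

4

Greedy: take as many of the largest coin as possible, then repeat with the remainder.
74 = 1×50 + 1×20 + 2×2
Total coins = 1 + 1 + 2 = 4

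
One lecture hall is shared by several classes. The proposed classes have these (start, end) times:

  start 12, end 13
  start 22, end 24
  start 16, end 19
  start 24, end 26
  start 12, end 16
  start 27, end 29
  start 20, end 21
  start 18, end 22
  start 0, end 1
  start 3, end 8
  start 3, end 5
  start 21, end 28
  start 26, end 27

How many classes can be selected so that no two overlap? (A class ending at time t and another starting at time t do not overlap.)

9

Sorted by end: (0,1)  (3,5)  (3,8)  (12,13)  (12,16)  (16,19)  (20,21)  (18,22)  (22,24)  (24,26)  (26,27)  (21,28)  (27,29)
take (0,1); take (3,5); skip (3,8); take (12,13); take (16,19); take (20,21); take (22,24); take (24,26); take (26,27); take (27,29).
Selected 9 classes.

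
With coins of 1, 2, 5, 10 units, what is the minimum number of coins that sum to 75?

8

75 = 7×10 + 1×5
Total coins = 7 + 1 = 8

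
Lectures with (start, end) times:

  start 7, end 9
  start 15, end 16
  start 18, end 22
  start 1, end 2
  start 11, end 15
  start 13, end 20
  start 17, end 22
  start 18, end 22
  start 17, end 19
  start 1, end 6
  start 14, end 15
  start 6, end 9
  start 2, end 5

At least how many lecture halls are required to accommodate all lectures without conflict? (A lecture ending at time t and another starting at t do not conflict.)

starts: [1, 1, 2, 6, 7, 11, 13, 14, 15, 17, 17, 18, 18]
ends:   [2, 5, 6, 9, 9, 15, 15, 16, 19, 20, 22, 22, 22]
s1→1 s1→2 e2→1 s2→2 e5→1 e6→0 s6→1 s7→2 e9→1 e9→0 s11→1 s13→2 s14→3 e15→2 e15→1 s15→2 e16→1 s17→2 s17→3 s18→4 s18→5  — peak 5.

5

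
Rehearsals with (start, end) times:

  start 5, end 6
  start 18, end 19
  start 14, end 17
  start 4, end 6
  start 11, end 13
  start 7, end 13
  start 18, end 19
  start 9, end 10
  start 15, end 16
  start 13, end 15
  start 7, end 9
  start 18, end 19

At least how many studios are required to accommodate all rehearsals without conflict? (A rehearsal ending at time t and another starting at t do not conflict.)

Events (time:±→running): 4:+→1 5:+→2 6:-→1 6:-→0 7:+→1 7:+→2 9:-→1 9:+→2 10:-→1 11:+→2 13:-→1 13:-→0 13:+→1 14:+→2 15:-→1 15:+→2 16:-→1 17:-→0 18:+→1 18:+→2 18:+→3 … peak 3.

3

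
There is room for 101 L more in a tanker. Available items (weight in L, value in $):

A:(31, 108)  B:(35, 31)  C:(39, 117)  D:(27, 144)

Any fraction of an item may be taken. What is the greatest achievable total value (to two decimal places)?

Order: D (144/27=5.33) > A (108/31=3.48) > C (117/39=3.00) > B (31/35=0.89)
Fill: take D (27 @ 144) → take A (31 @ 108) → take C (39 @ 117) → take 4/35 of B → 3.54; 101/101 used.
Total value = 372.54

372.54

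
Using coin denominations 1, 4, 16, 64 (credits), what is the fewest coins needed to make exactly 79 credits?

7

Greedy: take as many of the largest coin as possible, then repeat with the remainder.
79 = 1×64 + 3×4 + 3×1
Total coins = 1 + 3 + 3 = 7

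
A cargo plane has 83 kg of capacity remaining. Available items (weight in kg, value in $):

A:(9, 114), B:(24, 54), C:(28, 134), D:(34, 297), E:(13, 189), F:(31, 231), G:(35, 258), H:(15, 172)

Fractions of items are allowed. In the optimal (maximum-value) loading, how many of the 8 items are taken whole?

4

Greedy by value/weight ratio, highest first.
Order: E (189/13=14.54) > A (114/9=12.67) > H (172/15=11.47) > D (297/34=8.74) > F (231/31=7.45) > G (258/35=7.37) > C (134/28=4.79) > B (54/24=2.25)
Fill: take E (13 @ 189) → take A (9 @ 114) → take H (15 @ 172) → take D (34 @ 297) → take 12/31 of F → 89.42; 83/83 used.
4 item(s) taken whole; one partial (take 12/31 of F).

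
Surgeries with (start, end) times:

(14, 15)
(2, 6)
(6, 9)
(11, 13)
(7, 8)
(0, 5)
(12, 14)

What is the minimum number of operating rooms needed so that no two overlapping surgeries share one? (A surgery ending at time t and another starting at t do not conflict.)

starts: [0, 2, 6, 7, 11, 12, 14]
ends:   [5, 6, 8, 9, 13, 14, 15]
s0→1 s2→2  — peak 2.

2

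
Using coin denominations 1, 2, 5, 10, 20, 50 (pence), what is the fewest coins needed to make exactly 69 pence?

5

69 = 1×50 + 1×10 + 1×5 + 2×2
Total coins = 1 + 1 + 1 + 2 = 5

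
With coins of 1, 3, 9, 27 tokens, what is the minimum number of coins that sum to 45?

45 = 1×27 + 2×9
Total coins = 1 + 2 = 3

3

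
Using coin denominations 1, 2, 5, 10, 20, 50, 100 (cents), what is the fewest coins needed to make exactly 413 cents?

413 = 4×100 + 1×10 + 1×2 + 1×1
Total coins = 4 + 1 + 1 + 1 = 7

7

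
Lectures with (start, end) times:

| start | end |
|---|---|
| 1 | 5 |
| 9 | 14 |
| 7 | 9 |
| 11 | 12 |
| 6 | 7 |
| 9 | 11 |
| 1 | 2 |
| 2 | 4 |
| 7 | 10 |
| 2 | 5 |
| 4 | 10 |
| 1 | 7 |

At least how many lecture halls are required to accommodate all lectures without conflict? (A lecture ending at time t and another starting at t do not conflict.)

Events (time:±→running): 1:+→1 1:+→2 1:+→3 2:-→2 2:+→3 2:+→4 … peak 4.

4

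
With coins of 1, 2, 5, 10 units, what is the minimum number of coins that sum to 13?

Use the largest denomination that fits, subtract, and repeat.
13 = 1×10 + 1×2 + 1×1
Total coins = 1 + 1 + 1 = 3

3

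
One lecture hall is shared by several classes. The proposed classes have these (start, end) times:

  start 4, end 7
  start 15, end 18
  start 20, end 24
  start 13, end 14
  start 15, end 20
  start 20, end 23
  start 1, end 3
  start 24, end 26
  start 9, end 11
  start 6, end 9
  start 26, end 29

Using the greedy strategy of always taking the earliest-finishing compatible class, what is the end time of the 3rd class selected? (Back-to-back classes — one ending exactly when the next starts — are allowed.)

11

Sort by end time and greedily take each interval whose start is ≥ the last chosen end.
By end time: (1,3), (4,7), (6,9), (9,11), (13,14), (15,18), (15,20), (20,23), (20,24), (24,26), (26,29).
Pick (1,3); next start ≥ 3 → (4,7); next start ≥ 7 → (9,11); next start ≥ 11 → (13,14); next start ≥ 14 → (15,18); next start ≥ 18 → (20,23); next start ≥ 23 → (24,26); next start ≥ 26 → (26,29).
Selected: (1,3) (4,7) (9,11) (13,14) (15,18) (20,23) (24,26) (26,29)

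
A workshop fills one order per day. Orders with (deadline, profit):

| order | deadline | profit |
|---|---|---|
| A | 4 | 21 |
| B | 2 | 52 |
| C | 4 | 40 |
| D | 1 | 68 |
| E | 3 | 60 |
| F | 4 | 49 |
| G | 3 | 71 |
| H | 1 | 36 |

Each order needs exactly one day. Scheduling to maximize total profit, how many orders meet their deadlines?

4

Sort by profit descending; place each in the latest free slot ≤ its deadline.
Profit order: G=71 D=68 E=60 B=52 F=49 C=40 H=36 A=21
Assign: G→slot 3, D→slot 1, E→slot 2, B skipped, F→slot 4, C skipped, H skipped, A skipped.
Slots: [1:D] [2:E] [3:G] [4:F]
4 of 8 scheduled.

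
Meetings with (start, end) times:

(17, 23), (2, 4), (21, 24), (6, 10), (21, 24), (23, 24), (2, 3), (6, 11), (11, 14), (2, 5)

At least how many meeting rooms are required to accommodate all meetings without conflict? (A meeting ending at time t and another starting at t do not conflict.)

3

The answer is the maximum number of intervals overlapping at any instant.
starts: [2, 2, 2, 6, 6, 11, 17, 21, 21, 23]
ends:   [3, 4, 5, 10, 11, 14, 23, 24, 24, 24]
s2→1 s2→2 s2→3  — peak 3.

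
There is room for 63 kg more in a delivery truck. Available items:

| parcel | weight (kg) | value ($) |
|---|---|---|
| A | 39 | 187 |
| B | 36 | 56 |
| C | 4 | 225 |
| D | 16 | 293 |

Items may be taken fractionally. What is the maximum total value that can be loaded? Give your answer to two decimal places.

Ratios (sorted): C 56.25, D 18.31, A 4.79, B 1.56
take C (4 @ 225); take D (16 @ 293); take A (39 @ 187); take 4/36 of B → 6.22. Capacity used 63/63.
Total value = 711.22

711.22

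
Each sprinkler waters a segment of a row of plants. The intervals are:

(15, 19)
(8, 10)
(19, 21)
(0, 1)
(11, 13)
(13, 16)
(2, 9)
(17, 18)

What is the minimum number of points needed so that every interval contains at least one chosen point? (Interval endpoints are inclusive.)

5

Sort by right endpoint; whenever an interval is uncovered, place a point at its right end.
Sorted: [0,1] [2,9] [8,10] [11,13] [13,16] [17,18] [15,19] [19,21]
{[0,1]} hit by 1; {[2,9],[8,10]} hit by 9; {[11,13],[13,16]} hit by 13; {[17,18],[15,19]} hit by 18; {[19,21]} hit by 21.
Points: 1, 9, 13, 18, 21 (5 total).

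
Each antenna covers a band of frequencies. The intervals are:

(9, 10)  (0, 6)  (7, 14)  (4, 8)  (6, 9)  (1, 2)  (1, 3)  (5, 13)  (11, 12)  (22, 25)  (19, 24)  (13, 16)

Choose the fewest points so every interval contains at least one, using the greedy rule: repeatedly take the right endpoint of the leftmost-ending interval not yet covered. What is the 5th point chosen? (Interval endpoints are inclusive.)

Sort by right endpoint; whenever an interval is uncovered, place a point at its right end.
By right end: [1,2]  [1,3]  [0,6]  [4,8]  [6,9]  [9,10]  [11,12]  [5,13]  [7,14]  [13,16]  [19,24]  [22,25]
[1,2] uncovered → point at 2; [4,8] uncovered → point at 8; [9,10] uncovered → point at 10; [11,12] uncovered → point at 12; [13,16] uncovered → point at 16; [19,24] uncovered → point at 24.
Points: 2, 8, 10, 12, 16, 24 (6 total).

16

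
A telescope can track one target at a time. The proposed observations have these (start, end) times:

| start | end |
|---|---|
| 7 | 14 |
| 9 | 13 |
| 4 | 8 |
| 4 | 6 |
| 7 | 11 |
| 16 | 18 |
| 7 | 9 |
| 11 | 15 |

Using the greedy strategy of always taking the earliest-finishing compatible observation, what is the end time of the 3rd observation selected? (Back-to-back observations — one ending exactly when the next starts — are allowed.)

13

Sort by end time and greedily take each interval whose start is ≥ the last chosen end.
Sorted by end: (4,6)  (4,8)  (7,9)  (7,11)  (9,13)  (7,14)  (11,15)  (16,18)
take (4,6); take (7,9); skip (7,11); take (9,13); skip (11,15); take (16,18).
Selected: (4,6) (7,9) (9,13) (16,18)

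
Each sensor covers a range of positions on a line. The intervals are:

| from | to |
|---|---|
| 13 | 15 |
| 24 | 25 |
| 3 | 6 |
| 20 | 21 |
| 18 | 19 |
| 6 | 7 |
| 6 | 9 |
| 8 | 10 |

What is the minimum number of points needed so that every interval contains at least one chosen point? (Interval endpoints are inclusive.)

6

Sorted: [3,6] [6,7] [6,9] [8,10] [13,15] [18,19] [20,21] [24,25]
{[3,6],[6,7],[6,9]} hit by 6; {[8,10]} hit by 10; {[13,15]} hit by 15; {[18,19]} hit by 19; {[20,21]} hit by 21; {[24,25]} hit by 25.
Points: 6, 10, 15, 19, 21, 25 (6 total).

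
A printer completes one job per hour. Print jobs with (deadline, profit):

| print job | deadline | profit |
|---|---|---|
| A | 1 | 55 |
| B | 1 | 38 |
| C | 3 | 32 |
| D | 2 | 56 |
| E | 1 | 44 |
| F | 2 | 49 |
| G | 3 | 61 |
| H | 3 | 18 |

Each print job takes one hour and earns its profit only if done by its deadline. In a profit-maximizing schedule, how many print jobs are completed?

Profit order: G=61 D=56 A=55 F=49 E=44 B=38 C=32 H=18
Assign: G→slot 3, D→slot 2, A→slot 1, F skipped, E skipped, B skipped, C skipped, H skipped.
Slots: [1:A] [2:D] [3:G]
3 of 8 scheduled.

3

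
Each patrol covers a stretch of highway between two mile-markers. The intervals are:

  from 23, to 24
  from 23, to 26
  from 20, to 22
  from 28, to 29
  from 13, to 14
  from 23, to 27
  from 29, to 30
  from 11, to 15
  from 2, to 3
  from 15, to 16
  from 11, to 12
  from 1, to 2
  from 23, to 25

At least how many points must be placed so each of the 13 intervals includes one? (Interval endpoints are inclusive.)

7

Process intervals by earliest right end; each time one isn't hit yet, stab at its right endpoint.
Sorted: [1,2] [2,3] [11,12] [13,14] [11,15] [15,16] [20,22] [23,24] [23,25] [23,26] [23,27] [28,29] [29,30]
{[1,2],[2,3]} hit by 2; {[11,12]} hit by 12; {[13,14],[11,15]} hit by 14; {[15,16]} hit by 16; {[20,22]} hit by 22; {[23,24],[23,25],[23,26],[23,27]} hit by 24; {[28,29],[29,30]} hit by 29.
Points: 2, 12, 14, 16, 22, 24, 29 (7 total).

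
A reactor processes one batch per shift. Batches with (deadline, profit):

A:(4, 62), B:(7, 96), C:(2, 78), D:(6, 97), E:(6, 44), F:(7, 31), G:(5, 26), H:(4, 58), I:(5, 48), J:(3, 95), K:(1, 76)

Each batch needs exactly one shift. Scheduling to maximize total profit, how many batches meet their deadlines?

Take jobs in profit order; each goes to the latest open slot no later than its deadline.
By profit: D(d6,97), B(d7,96), J(d3,95), C(d2,78), K(d1,76), A(d4,62), H(d4,58), I(d5,48), E(d6,44), F(d7,31), G(d5,26)
D→slot 6; B→slot 7; J→slot 3; C→slot 2; K→slot 1; A→slot 4; H skipped; I→slot 5; E skipped; F skipped; G skipped.
7 of 11 scheduled.

7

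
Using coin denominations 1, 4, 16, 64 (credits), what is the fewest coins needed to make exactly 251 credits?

11

Greedy: take as many of the largest coin as possible, then repeat with the remainder.
251 − 3×64→59 − 3×16→11 − 2×4→3 − 3×1→0
Total coins = 3 + 3 + 2 + 3 = 11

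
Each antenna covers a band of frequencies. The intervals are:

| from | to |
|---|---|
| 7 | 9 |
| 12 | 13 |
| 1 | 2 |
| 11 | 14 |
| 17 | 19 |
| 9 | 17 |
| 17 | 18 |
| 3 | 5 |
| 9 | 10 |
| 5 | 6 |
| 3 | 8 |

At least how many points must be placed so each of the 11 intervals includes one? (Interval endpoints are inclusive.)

Sort by right endpoint; whenever an interval is uncovered, place a point at its right end.
Sorted: [1,2] [3,5] [5,6] [3,8] [7,9] [9,10] [12,13] [11,14] [9,17] [17,18] [17,19]
{[1,2]} hit by 2; {[3,5],[5,6],[3,8]} hit by 5; {[7,9],[9,10]} hit by 9; {[12,13],[11,14],[9,17]} hit by 13; {[17,18],[17,19]} hit by 18.
Points: 2, 5, 9, 13, 18 (5 total).

5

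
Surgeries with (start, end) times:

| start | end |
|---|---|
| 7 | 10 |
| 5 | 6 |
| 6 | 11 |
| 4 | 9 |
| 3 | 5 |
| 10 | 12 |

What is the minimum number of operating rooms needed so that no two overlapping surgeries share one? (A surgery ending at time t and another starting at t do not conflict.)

Count concurrent intervals with a sweep; the peak is the room count.
Events (time:±→running): 3:+→1 4:+→2 5:-→1 5:+→2 6:-→1 6:+→2 7:+→3 … peak 3.

3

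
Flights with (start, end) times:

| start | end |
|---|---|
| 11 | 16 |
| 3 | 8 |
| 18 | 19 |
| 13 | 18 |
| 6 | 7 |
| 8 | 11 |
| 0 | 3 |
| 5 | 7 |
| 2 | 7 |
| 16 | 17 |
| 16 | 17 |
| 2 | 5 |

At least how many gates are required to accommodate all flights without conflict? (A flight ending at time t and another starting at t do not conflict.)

starts: [0, 2, 2, 3, 5, 6, 8, 11, 13, 16, 16, 18]
ends:   [3, 5, 7, 7, 7, 8, 11, 16, 17, 17, 18, 19]
s0→1 s2→2 s2→3 e3→2 s3→3 e5→2 s5→3 s6→4  — peak 4.

4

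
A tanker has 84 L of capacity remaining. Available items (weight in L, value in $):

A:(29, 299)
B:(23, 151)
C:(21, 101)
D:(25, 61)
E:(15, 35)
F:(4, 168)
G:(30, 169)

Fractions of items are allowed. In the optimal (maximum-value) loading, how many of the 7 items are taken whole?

3

Greedy by value/weight ratio, highest first.
Ratios (sorted): F 42.00, A 10.31, B 6.57, G 5.63, C 4.81, D 2.44, E 2.33
take F (4 @ 168); take A (29 @ 299); take B (23 @ 151); take 28/30 of G → 157.73. Capacity used 84/84.
3 item(s) taken whole; one partial (take 28/30 of G).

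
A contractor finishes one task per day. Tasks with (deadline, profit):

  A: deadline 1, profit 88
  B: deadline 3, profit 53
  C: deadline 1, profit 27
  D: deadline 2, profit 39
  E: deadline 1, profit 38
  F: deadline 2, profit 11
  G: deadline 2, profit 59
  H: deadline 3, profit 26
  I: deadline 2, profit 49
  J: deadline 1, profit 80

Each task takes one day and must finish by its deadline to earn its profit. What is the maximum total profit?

200

Sort by profit descending; place each in the latest free slot ≤ its deadline.
Profit order: A=88 J=80 G=59 B=53 I=49 D=39 E=38 C=27 H=26 F=11
Assign: A→slot 1, J skipped, G→slot 2, B→slot 3, I skipped, D skipped, E skipped, C skipped, H skipped, F skipped.
Slots: [1:A] [2:G] [3:B]
Profit = 88 + 59 + 53 = 200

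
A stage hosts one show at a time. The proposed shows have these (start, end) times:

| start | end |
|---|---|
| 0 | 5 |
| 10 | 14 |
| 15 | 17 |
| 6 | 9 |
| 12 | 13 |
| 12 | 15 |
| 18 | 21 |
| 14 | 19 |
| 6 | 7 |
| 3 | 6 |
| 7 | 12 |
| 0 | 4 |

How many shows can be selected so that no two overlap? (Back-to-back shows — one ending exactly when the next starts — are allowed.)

By end time: (0,4), (0,5), (3,6), (6,7), (6,9), (7,12), (12,13), (10,14), (12,15), (15,17), (14,19), (18,21).
Pick (0,4); next start ≥ 4 → (6,7); next start ≥ 7 → (7,12); next start ≥ 12 → (12,13); next start ≥ 13 → (15,17); next start ≥ 17 → (18,21).
Selected 6 shows.

6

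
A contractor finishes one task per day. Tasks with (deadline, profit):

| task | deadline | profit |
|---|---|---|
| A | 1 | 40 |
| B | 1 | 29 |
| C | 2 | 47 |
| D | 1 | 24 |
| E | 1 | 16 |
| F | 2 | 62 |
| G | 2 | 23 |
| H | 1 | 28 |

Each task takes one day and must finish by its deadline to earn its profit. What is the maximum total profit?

109

Take jobs in profit order; each goes to the latest open slot no later than its deadline.
By profit: F(d2,62), C(d2,47), A(d1,40), B(d1,29), H(d1,28), D(d1,24), G(d2,23), E(d1,16)
F→slot 2; C→slot 1; A skipped; B skipped; H skipped; D skipped; G skipped; E skipped.
Profit = 47 + 62 = 109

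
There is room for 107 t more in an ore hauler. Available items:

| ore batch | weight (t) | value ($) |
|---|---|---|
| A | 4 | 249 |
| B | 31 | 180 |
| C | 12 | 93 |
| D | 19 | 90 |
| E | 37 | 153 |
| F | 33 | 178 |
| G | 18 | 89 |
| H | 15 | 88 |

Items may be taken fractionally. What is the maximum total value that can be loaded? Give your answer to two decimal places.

Sort by value per unit weight and fill in that order.
Ratios (sorted): A 62.25, C 7.75, H 5.87, B 5.81, F 5.39, G 4.94, D 4.74, E 4.14
take A (4 @ 249); take C (12 @ 93); take H (15 @ 88); take B (31 @ 180); take F (33 @ 178); take 12/18 of G → 59.33. Capacity used 107/107.
Total value = 847.33

847.33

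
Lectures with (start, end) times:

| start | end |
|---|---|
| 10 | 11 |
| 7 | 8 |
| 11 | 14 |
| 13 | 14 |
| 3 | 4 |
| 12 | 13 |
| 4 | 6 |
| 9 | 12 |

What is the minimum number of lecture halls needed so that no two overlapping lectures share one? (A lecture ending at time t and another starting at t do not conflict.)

starts: [3, 4, 7, 9, 10, 11, 12, 13]
ends:   [4, 6, 8, 11, 12, 13, 14, 14]
s3→1 e4→0 s4→1 e6→0 s7→1 e8→0 s9→1 s10→2  — peak 2.

2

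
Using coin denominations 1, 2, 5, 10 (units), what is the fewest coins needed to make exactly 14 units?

14 = 1×10 + 2×2
Total coins = 1 + 2 = 3

3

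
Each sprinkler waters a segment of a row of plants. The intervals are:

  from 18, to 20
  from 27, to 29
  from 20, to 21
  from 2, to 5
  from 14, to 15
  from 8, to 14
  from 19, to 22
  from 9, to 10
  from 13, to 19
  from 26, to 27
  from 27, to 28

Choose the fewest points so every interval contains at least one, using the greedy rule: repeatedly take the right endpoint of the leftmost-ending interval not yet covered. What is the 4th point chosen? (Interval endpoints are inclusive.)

Sort by right endpoint; whenever an interval is uncovered, place a point at its right end.
Sorted: [2,5] [9,10] [8,14] [14,15] [13,19] [18,20] [20,21] [19,22] [26,27] [27,28] [27,29]
{[2,5]} hit by 5; {[9,10],[8,14]} hit by 10; {[14,15],[13,19]} hit by 15; {[18,20],[20,21],[19,22]} hit by 20; {[26,27],[27,28],[27,29]} hit by 27.
Points: 5, 10, 15, 20, 27 (5 total).

20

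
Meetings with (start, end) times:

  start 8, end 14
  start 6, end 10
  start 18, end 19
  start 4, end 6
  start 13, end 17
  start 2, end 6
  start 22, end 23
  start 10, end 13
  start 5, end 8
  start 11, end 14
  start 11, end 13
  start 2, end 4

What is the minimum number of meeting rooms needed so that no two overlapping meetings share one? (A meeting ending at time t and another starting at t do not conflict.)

Events (time:±→running): 2:+→1 2:+→2 4:-→1 4:+→2 5:+→3 6:-→2 6:-→1 6:+→2 8:-→1 8:+→2 10:-→1 10:+→2 11:+→3 11:+→4 … peak 4.

4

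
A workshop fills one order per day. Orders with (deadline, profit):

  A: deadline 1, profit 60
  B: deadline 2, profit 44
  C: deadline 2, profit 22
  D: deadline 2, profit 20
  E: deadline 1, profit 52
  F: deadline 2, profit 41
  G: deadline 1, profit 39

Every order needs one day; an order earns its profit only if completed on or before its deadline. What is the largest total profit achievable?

Sort by profit descending; place each in the latest free slot ≤ its deadline.
Profit order: A=60 E=52 B=44 F=41 G=39 C=22 D=20
Assign: A→slot 1, E skipped, B→slot 2, F skipped, G skipped, C skipped, D skipped.
Slots: [1:A] [2:B]
Profit = 60 + 44 = 104

104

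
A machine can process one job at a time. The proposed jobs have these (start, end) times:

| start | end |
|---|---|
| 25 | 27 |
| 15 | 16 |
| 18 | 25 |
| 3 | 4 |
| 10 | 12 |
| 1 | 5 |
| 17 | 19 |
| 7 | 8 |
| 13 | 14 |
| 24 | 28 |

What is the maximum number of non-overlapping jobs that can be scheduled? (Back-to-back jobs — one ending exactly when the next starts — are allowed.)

7

Sort by end time and greedily take each interval whose start is ≥ the last chosen end.
By end time: (3,4), (1,5), (7,8), (10,12), (13,14), (15,16), (17,19), (18,25), (25,27), (24,28).
Pick (3,4); next start ≥ 4 → (7,8); next start ≥ 8 → (10,12); next start ≥ 12 → (13,14); next start ≥ 14 → (15,16); next start ≥ 16 → (17,19); next start ≥ 19 → (25,27).
Selected 7 jobs.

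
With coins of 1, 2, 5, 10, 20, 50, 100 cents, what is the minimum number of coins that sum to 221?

221 − 2×100→21 − 1×20→1 − 1×1→0
Total coins = 2 + 1 + 1 = 4

4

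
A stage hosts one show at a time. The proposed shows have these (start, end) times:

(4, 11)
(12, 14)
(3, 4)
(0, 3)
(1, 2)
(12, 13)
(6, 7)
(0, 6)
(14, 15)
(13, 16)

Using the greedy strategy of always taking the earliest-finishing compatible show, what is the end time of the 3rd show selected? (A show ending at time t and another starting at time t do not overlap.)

Sort by end time and greedily take each interval whose start is ≥ the last chosen end.
By end time: (1,2), (0,3), (3,4), (0,6), (6,7), (4,11), (12,13), (12,14), (14,15), (13,16).
Pick (1,2); next start ≥ 2 → (3,4); next start ≥ 4 → (6,7); next start ≥ 7 → (12,13); next start ≥ 13 → (14,15).
Selected: (1,2) (3,4) (6,7) (12,13) (14,15)

7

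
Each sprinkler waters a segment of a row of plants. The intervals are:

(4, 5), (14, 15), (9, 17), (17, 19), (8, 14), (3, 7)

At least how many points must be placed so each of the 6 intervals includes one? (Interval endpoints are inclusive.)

Process intervals by earliest right end; each time one isn't hit yet, stab at its right endpoint.
Sorted: [4,5] [3,7] [8,14] [14,15] [9,17] [17,19]
{[4,5],[3,7]} hit by 5; {[8,14],[14,15],[9,17]} hit by 14; {[17,19]} hit by 19.
Points: 5, 14, 19 (3 total).

3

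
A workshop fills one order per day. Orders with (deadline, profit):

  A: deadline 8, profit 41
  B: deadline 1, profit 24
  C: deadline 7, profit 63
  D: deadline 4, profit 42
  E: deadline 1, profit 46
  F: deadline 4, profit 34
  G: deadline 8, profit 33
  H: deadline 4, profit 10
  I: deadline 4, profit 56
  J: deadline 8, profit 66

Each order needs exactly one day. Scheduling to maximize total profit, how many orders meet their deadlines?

8

Profit order: J=66 C=63 I=56 E=46 D=42 A=41 F=34 G=33 B=24 H=10
Assign: J→slot 8, C→slot 7, I→slot 4, E→slot 1, D→slot 3, A→slot 6, F→slot 2, G→slot 5, B skipped, H skipped.
Slots: [1:E] [2:F] [3:D] [4:I] [5:G] [6:A] [7:C] [8:J]
8 of 10 scheduled.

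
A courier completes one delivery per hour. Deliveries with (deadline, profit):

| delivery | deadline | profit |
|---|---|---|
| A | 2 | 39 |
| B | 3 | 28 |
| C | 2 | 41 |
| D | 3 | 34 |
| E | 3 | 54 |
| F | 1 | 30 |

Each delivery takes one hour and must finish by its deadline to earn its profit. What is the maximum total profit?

134

Profit order: E=54 C=41 A=39 D=34 F=30 B=28
Assign: E→slot 3, C→slot 2, A→slot 1, D skipped, F skipped, B skipped.
Slots: [1:A] [2:C] [3:E]
Profit = 39 + 41 + 54 = 134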